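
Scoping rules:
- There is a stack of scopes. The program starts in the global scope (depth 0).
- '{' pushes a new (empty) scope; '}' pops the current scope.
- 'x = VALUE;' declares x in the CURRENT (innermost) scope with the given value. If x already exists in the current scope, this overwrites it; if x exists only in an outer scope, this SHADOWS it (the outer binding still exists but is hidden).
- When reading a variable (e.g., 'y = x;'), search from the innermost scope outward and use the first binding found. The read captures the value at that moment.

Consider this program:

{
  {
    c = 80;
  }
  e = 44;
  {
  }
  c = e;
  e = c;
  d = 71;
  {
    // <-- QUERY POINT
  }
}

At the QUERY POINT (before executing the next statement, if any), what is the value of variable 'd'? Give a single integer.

Answer: 71

Derivation:
Step 1: enter scope (depth=1)
Step 2: enter scope (depth=2)
Step 3: declare c=80 at depth 2
Step 4: exit scope (depth=1)
Step 5: declare e=44 at depth 1
Step 6: enter scope (depth=2)
Step 7: exit scope (depth=1)
Step 8: declare c=(read e)=44 at depth 1
Step 9: declare e=(read c)=44 at depth 1
Step 10: declare d=71 at depth 1
Step 11: enter scope (depth=2)
Visible at query point: c=44 d=71 e=44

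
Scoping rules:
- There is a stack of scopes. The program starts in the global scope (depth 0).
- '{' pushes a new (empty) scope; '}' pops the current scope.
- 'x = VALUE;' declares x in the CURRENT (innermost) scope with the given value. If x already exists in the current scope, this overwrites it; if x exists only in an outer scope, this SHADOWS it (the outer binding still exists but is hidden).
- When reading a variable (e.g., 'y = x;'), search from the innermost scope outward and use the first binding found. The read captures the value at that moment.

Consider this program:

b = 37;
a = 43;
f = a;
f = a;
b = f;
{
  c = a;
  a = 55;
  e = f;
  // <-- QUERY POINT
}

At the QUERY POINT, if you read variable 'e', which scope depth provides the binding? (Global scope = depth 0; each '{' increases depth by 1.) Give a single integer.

Answer: 1

Derivation:
Step 1: declare b=37 at depth 0
Step 2: declare a=43 at depth 0
Step 3: declare f=(read a)=43 at depth 0
Step 4: declare f=(read a)=43 at depth 0
Step 5: declare b=(read f)=43 at depth 0
Step 6: enter scope (depth=1)
Step 7: declare c=(read a)=43 at depth 1
Step 8: declare a=55 at depth 1
Step 9: declare e=(read f)=43 at depth 1
Visible at query point: a=55 b=43 c=43 e=43 f=43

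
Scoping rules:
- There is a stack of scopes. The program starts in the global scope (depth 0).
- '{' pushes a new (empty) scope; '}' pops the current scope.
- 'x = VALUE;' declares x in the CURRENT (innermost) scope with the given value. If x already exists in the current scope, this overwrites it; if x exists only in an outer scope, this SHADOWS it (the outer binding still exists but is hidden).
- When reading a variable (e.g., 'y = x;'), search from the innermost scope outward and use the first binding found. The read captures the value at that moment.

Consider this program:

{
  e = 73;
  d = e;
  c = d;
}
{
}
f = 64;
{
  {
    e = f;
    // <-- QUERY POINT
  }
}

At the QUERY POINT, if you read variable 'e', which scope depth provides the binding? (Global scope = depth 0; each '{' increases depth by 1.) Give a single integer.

Answer: 2

Derivation:
Step 1: enter scope (depth=1)
Step 2: declare e=73 at depth 1
Step 3: declare d=(read e)=73 at depth 1
Step 4: declare c=(read d)=73 at depth 1
Step 5: exit scope (depth=0)
Step 6: enter scope (depth=1)
Step 7: exit scope (depth=0)
Step 8: declare f=64 at depth 0
Step 9: enter scope (depth=1)
Step 10: enter scope (depth=2)
Step 11: declare e=(read f)=64 at depth 2
Visible at query point: e=64 f=64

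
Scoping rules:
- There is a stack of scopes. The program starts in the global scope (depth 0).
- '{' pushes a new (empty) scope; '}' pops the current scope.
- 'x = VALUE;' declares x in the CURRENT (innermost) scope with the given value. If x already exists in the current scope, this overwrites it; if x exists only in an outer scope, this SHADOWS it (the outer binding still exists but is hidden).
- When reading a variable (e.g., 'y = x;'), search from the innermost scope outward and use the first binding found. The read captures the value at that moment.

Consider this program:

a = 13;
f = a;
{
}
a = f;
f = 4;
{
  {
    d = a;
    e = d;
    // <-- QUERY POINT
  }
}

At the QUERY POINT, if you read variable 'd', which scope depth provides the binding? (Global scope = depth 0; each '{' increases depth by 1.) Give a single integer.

Step 1: declare a=13 at depth 0
Step 2: declare f=(read a)=13 at depth 0
Step 3: enter scope (depth=1)
Step 4: exit scope (depth=0)
Step 5: declare a=(read f)=13 at depth 0
Step 6: declare f=4 at depth 0
Step 7: enter scope (depth=1)
Step 8: enter scope (depth=2)
Step 9: declare d=(read a)=13 at depth 2
Step 10: declare e=(read d)=13 at depth 2
Visible at query point: a=13 d=13 e=13 f=4

Answer: 2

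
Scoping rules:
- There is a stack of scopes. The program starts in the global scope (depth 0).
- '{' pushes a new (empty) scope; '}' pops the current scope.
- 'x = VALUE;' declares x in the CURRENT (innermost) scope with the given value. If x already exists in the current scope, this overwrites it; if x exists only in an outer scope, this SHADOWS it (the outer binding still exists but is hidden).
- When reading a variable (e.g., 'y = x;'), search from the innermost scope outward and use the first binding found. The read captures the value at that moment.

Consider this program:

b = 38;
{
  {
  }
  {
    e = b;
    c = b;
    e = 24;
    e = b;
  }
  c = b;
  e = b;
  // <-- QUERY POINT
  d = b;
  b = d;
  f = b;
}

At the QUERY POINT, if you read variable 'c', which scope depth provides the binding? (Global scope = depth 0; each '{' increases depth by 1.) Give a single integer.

Answer: 1

Derivation:
Step 1: declare b=38 at depth 0
Step 2: enter scope (depth=1)
Step 3: enter scope (depth=2)
Step 4: exit scope (depth=1)
Step 5: enter scope (depth=2)
Step 6: declare e=(read b)=38 at depth 2
Step 7: declare c=(read b)=38 at depth 2
Step 8: declare e=24 at depth 2
Step 9: declare e=(read b)=38 at depth 2
Step 10: exit scope (depth=1)
Step 11: declare c=(read b)=38 at depth 1
Step 12: declare e=(read b)=38 at depth 1
Visible at query point: b=38 c=38 e=38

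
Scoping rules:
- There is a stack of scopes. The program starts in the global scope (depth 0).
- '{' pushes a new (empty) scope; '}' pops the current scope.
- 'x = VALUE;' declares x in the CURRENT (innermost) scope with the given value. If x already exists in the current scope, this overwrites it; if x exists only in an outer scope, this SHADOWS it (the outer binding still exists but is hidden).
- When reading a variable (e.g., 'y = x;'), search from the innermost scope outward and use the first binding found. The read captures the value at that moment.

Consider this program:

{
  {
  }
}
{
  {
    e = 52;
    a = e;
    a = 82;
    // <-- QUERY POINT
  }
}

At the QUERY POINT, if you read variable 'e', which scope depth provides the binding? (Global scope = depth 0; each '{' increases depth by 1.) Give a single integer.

Step 1: enter scope (depth=1)
Step 2: enter scope (depth=2)
Step 3: exit scope (depth=1)
Step 4: exit scope (depth=0)
Step 5: enter scope (depth=1)
Step 6: enter scope (depth=2)
Step 7: declare e=52 at depth 2
Step 8: declare a=(read e)=52 at depth 2
Step 9: declare a=82 at depth 2
Visible at query point: a=82 e=52

Answer: 2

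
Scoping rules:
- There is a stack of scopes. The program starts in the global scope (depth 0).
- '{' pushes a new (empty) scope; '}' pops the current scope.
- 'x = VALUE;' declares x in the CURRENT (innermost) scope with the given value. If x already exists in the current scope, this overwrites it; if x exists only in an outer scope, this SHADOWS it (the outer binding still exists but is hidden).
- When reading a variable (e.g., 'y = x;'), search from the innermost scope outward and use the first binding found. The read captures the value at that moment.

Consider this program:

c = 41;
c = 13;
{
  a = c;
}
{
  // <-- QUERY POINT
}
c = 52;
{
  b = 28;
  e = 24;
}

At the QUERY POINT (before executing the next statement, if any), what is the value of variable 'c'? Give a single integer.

Step 1: declare c=41 at depth 0
Step 2: declare c=13 at depth 0
Step 3: enter scope (depth=1)
Step 4: declare a=(read c)=13 at depth 1
Step 5: exit scope (depth=0)
Step 6: enter scope (depth=1)
Visible at query point: c=13

Answer: 13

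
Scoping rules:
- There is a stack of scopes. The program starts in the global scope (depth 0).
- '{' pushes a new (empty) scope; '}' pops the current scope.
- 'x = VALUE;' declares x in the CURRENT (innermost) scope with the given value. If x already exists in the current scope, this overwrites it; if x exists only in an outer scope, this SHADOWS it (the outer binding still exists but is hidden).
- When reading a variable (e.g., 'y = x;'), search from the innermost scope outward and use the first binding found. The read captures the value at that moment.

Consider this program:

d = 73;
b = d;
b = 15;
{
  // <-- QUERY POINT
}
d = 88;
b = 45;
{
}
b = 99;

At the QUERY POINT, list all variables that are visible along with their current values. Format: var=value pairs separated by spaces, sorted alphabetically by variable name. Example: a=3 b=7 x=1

Answer: b=15 d=73

Derivation:
Step 1: declare d=73 at depth 0
Step 2: declare b=(read d)=73 at depth 0
Step 3: declare b=15 at depth 0
Step 4: enter scope (depth=1)
Visible at query point: b=15 d=73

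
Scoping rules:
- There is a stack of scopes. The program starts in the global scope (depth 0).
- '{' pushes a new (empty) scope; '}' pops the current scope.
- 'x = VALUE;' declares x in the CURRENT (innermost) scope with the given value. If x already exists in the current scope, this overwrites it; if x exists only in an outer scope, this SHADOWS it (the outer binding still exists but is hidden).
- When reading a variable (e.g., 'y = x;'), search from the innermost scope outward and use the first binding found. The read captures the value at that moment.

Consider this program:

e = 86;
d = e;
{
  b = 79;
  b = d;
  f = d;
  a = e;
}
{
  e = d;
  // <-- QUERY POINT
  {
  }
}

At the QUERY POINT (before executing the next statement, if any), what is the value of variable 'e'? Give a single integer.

Step 1: declare e=86 at depth 0
Step 2: declare d=(read e)=86 at depth 0
Step 3: enter scope (depth=1)
Step 4: declare b=79 at depth 1
Step 5: declare b=(read d)=86 at depth 1
Step 6: declare f=(read d)=86 at depth 1
Step 7: declare a=(read e)=86 at depth 1
Step 8: exit scope (depth=0)
Step 9: enter scope (depth=1)
Step 10: declare e=(read d)=86 at depth 1
Visible at query point: d=86 e=86

Answer: 86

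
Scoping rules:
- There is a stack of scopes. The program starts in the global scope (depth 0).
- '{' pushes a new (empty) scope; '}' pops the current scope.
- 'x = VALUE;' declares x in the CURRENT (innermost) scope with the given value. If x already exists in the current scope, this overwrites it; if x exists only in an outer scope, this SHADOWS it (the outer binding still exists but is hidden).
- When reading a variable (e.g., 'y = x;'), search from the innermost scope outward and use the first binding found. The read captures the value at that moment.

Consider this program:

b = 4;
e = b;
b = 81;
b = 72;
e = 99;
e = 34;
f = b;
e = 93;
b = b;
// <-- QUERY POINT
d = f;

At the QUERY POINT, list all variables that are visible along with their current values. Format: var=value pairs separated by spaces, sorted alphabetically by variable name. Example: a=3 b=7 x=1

Answer: b=72 e=93 f=72

Derivation:
Step 1: declare b=4 at depth 0
Step 2: declare e=(read b)=4 at depth 0
Step 3: declare b=81 at depth 0
Step 4: declare b=72 at depth 0
Step 5: declare e=99 at depth 0
Step 6: declare e=34 at depth 0
Step 7: declare f=(read b)=72 at depth 0
Step 8: declare e=93 at depth 0
Step 9: declare b=(read b)=72 at depth 0
Visible at query point: b=72 e=93 f=72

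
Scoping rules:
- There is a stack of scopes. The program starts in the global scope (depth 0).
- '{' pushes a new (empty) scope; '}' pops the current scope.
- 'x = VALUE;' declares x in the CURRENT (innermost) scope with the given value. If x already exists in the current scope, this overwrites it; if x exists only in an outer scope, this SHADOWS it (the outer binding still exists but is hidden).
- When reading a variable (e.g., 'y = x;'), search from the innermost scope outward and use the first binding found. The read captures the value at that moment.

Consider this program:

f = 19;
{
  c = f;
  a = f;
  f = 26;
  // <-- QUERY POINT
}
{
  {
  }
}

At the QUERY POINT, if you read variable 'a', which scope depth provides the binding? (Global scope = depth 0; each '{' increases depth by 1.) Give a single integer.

Answer: 1

Derivation:
Step 1: declare f=19 at depth 0
Step 2: enter scope (depth=1)
Step 3: declare c=(read f)=19 at depth 1
Step 4: declare a=(read f)=19 at depth 1
Step 5: declare f=26 at depth 1
Visible at query point: a=19 c=19 f=26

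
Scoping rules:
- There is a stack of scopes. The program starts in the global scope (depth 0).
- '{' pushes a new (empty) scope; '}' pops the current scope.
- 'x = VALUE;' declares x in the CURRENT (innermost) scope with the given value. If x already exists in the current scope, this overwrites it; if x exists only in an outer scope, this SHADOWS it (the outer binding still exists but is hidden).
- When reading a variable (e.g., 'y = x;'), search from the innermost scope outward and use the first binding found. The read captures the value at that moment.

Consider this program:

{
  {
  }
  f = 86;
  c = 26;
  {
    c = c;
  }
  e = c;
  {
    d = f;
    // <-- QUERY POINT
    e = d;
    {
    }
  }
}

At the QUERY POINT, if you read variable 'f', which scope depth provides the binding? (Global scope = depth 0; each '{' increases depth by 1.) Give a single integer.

Answer: 1

Derivation:
Step 1: enter scope (depth=1)
Step 2: enter scope (depth=2)
Step 3: exit scope (depth=1)
Step 4: declare f=86 at depth 1
Step 5: declare c=26 at depth 1
Step 6: enter scope (depth=2)
Step 7: declare c=(read c)=26 at depth 2
Step 8: exit scope (depth=1)
Step 9: declare e=(read c)=26 at depth 1
Step 10: enter scope (depth=2)
Step 11: declare d=(read f)=86 at depth 2
Visible at query point: c=26 d=86 e=26 f=86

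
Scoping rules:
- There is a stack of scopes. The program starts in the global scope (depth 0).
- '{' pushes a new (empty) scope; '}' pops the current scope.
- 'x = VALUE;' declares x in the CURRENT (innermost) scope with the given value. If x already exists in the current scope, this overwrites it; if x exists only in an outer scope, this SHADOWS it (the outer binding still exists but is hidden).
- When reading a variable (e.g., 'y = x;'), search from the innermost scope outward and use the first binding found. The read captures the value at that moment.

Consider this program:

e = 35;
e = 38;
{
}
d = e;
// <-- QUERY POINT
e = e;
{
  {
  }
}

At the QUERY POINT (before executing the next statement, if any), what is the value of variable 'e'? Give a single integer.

Step 1: declare e=35 at depth 0
Step 2: declare e=38 at depth 0
Step 3: enter scope (depth=1)
Step 4: exit scope (depth=0)
Step 5: declare d=(read e)=38 at depth 0
Visible at query point: d=38 e=38

Answer: 38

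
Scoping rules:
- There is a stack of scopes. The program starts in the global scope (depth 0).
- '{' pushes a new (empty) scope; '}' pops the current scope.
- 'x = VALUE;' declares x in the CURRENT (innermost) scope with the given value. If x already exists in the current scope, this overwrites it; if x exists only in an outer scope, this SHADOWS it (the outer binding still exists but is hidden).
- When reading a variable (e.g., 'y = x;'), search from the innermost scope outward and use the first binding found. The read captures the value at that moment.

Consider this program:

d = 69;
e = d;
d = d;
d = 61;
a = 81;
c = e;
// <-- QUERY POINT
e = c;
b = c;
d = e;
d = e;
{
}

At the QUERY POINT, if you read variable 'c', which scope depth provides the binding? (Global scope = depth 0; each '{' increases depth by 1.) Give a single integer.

Answer: 0

Derivation:
Step 1: declare d=69 at depth 0
Step 2: declare e=(read d)=69 at depth 0
Step 3: declare d=(read d)=69 at depth 0
Step 4: declare d=61 at depth 0
Step 5: declare a=81 at depth 0
Step 6: declare c=(read e)=69 at depth 0
Visible at query point: a=81 c=69 d=61 e=69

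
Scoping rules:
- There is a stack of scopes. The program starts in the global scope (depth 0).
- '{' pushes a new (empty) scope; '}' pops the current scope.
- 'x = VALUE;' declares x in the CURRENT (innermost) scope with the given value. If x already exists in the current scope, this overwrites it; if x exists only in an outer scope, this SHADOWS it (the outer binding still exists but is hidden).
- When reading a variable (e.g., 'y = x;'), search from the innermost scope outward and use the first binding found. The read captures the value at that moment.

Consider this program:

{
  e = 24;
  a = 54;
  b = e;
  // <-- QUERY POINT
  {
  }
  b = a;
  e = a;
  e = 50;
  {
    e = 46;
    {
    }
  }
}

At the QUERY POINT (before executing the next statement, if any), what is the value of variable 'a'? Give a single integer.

Step 1: enter scope (depth=1)
Step 2: declare e=24 at depth 1
Step 3: declare a=54 at depth 1
Step 4: declare b=(read e)=24 at depth 1
Visible at query point: a=54 b=24 e=24

Answer: 54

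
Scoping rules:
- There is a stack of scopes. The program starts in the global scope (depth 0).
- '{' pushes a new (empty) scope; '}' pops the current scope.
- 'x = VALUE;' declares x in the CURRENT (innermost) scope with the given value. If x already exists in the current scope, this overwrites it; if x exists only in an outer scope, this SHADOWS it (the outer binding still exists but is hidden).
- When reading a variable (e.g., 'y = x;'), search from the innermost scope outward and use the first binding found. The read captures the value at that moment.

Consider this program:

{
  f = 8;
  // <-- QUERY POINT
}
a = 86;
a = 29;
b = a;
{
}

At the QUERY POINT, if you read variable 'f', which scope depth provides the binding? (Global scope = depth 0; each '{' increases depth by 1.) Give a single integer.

Answer: 1

Derivation:
Step 1: enter scope (depth=1)
Step 2: declare f=8 at depth 1
Visible at query point: f=8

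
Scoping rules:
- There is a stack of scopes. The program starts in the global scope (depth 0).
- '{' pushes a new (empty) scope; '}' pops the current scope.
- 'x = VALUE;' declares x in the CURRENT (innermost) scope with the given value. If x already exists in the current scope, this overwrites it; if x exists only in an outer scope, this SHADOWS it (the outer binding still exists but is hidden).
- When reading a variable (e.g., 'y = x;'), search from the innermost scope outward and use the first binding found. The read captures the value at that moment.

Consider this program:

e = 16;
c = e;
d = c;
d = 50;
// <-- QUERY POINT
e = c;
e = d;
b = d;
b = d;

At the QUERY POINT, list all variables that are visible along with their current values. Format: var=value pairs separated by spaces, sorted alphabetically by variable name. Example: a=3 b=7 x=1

Answer: c=16 d=50 e=16

Derivation:
Step 1: declare e=16 at depth 0
Step 2: declare c=(read e)=16 at depth 0
Step 3: declare d=(read c)=16 at depth 0
Step 4: declare d=50 at depth 0
Visible at query point: c=16 d=50 e=16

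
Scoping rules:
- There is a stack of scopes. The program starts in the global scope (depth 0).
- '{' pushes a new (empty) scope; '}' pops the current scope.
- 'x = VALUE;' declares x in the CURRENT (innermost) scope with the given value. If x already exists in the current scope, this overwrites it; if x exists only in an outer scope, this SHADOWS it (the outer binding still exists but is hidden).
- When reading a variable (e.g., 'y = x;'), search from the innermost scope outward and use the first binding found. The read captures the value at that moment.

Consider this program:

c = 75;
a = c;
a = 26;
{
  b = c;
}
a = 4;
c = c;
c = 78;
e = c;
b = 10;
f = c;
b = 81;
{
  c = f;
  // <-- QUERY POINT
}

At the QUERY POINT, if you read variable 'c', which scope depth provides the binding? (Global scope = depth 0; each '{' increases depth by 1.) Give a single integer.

Step 1: declare c=75 at depth 0
Step 2: declare a=(read c)=75 at depth 0
Step 3: declare a=26 at depth 0
Step 4: enter scope (depth=1)
Step 5: declare b=(read c)=75 at depth 1
Step 6: exit scope (depth=0)
Step 7: declare a=4 at depth 0
Step 8: declare c=(read c)=75 at depth 0
Step 9: declare c=78 at depth 0
Step 10: declare e=(read c)=78 at depth 0
Step 11: declare b=10 at depth 0
Step 12: declare f=(read c)=78 at depth 0
Step 13: declare b=81 at depth 0
Step 14: enter scope (depth=1)
Step 15: declare c=(read f)=78 at depth 1
Visible at query point: a=4 b=81 c=78 e=78 f=78

Answer: 1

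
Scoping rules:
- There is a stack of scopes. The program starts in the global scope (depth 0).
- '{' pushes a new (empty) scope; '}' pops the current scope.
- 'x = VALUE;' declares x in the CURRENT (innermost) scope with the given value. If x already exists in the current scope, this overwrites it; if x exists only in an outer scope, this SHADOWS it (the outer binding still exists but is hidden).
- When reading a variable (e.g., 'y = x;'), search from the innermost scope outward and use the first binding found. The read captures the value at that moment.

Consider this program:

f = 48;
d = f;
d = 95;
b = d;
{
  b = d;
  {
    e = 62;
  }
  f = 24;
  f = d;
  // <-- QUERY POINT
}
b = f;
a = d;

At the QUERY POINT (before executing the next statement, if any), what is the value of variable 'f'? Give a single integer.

Step 1: declare f=48 at depth 0
Step 2: declare d=(read f)=48 at depth 0
Step 3: declare d=95 at depth 0
Step 4: declare b=(read d)=95 at depth 0
Step 5: enter scope (depth=1)
Step 6: declare b=(read d)=95 at depth 1
Step 7: enter scope (depth=2)
Step 8: declare e=62 at depth 2
Step 9: exit scope (depth=1)
Step 10: declare f=24 at depth 1
Step 11: declare f=(read d)=95 at depth 1
Visible at query point: b=95 d=95 f=95

Answer: 95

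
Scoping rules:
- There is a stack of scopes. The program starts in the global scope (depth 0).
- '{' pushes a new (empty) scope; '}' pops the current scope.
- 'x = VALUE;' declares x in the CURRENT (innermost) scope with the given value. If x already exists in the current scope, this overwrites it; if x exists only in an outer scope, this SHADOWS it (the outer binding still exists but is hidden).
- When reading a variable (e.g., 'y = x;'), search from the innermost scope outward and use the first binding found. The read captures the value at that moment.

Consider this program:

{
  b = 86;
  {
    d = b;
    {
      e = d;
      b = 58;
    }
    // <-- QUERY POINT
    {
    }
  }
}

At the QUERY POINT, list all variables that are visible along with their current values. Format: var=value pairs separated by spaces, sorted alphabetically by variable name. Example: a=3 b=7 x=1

Step 1: enter scope (depth=1)
Step 2: declare b=86 at depth 1
Step 3: enter scope (depth=2)
Step 4: declare d=(read b)=86 at depth 2
Step 5: enter scope (depth=3)
Step 6: declare e=(read d)=86 at depth 3
Step 7: declare b=58 at depth 3
Step 8: exit scope (depth=2)
Visible at query point: b=86 d=86

Answer: b=86 d=86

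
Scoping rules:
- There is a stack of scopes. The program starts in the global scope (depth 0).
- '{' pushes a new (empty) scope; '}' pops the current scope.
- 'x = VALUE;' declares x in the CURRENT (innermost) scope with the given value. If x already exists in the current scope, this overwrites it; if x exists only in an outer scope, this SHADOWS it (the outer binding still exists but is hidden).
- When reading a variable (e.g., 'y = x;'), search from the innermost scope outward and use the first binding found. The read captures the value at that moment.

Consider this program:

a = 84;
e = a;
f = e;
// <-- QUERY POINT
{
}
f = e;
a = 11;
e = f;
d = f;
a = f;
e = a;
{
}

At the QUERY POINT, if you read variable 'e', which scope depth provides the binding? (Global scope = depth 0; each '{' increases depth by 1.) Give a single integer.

Answer: 0

Derivation:
Step 1: declare a=84 at depth 0
Step 2: declare e=(read a)=84 at depth 0
Step 3: declare f=(read e)=84 at depth 0
Visible at query point: a=84 e=84 f=84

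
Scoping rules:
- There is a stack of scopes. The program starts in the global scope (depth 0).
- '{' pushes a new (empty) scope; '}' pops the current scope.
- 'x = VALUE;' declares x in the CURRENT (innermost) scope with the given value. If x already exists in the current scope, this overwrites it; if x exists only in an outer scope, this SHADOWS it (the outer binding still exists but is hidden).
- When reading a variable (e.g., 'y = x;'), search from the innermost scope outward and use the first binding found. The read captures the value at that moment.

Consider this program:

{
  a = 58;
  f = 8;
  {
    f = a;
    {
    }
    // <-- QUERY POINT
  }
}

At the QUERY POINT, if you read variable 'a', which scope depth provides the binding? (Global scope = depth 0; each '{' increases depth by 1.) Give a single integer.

Answer: 1

Derivation:
Step 1: enter scope (depth=1)
Step 2: declare a=58 at depth 1
Step 3: declare f=8 at depth 1
Step 4: enter scope (depth=2)
Step 5: declare f=(read a)=58 at depth 2
Step 6: enter scope (depth=3)
Step 7: exit scope (depth=2)
Visible at query point: a=58 f=58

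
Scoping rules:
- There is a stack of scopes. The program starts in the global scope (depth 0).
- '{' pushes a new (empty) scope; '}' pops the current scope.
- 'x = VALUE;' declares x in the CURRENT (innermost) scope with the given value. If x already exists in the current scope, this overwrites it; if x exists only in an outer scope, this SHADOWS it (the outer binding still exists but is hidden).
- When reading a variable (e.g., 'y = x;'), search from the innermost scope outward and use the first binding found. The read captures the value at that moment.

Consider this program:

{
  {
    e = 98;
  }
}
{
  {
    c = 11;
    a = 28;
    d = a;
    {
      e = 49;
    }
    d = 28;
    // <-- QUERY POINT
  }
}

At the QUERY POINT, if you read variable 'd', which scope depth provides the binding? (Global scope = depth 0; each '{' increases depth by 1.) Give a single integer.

Step 1: enter scope (depth=1)
Step 2: enter scope (depth=2)
Step 3: declare e=98 at depth 2
Step 4: exit scope (depth=1)
Step 5: exit scope (depth=0)
Step 6: enter scope (depth=1)
Step 7: enter scope (depth=2)
Step 8: declare c=11 at depth 2
Step 9: declare a=28 at depth 2
Step 10: declare d=(read a)=28 at depth 2
Step 11: enter scope (depth=3)
Step 12: declare e=49 at depth 3
Step 13: exit scope (depth=2)
Step 14: declare d=28 at depth 2
Visible at query point: a=28 c=11 d=28

Answer: 2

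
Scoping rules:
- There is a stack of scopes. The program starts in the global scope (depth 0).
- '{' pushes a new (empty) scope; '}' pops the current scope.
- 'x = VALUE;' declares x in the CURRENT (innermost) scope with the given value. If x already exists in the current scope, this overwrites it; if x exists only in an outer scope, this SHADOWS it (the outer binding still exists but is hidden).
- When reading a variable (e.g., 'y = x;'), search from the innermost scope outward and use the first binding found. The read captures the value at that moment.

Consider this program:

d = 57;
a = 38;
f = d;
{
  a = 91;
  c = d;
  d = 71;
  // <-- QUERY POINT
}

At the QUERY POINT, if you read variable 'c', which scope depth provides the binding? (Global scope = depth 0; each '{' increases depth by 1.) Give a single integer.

Step 1: declare d=57 at depth 0
Step 2: declare a=38 at depth 0
Step 3: declare f=(read d)=57 at depth 0
Step 4: enter scope (depth=1)
Step 5: declare a=91 at depth 1
Step 6: declare c=(read d)=57 at depth 1
Step 7: declare d=71 at depth 1
Visible at query point: a=91 c=57 d=71 f=57

Answer: 1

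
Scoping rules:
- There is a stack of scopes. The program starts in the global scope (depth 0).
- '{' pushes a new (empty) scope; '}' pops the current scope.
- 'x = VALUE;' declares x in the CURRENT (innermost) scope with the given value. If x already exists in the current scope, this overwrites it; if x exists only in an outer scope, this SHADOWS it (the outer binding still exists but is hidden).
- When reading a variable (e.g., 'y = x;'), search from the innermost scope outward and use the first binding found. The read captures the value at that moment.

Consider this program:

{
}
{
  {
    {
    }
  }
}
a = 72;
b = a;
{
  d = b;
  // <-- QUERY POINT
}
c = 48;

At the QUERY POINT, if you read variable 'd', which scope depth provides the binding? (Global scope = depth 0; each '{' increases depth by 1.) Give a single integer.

Step 1: enter scope (depth=1)
Step 2: exit scope (depth=0)
Step 3: enter scope (depth=1)
Step 4: enter scope (depth=2)
Step 5: enter scope (depth=3)
Step 6: exit scope (depth=2)
Step 7: exit scope (depth=1)
Step 8: exit scope (depth=0)
Step 9: declare a=72 at depth 0
Step 10: declare b=(read a)=72 at depth 0
Step 11: enter scope (depth=1)
Step 12: declare d=(read b)=72 at depth 1
Visible at query point: a=72 b=72 d=72

Answer: 1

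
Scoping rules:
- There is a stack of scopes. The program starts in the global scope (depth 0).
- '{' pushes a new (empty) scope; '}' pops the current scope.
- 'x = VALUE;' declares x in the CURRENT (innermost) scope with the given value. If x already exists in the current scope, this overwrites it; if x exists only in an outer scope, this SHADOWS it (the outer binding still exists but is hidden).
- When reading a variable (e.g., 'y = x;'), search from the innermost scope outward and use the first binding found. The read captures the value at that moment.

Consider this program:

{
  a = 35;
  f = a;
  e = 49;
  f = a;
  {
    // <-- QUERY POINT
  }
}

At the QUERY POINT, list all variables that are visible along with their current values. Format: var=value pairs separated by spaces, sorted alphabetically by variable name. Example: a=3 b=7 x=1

Step 1: enter scope (depth=1)
Step 2: declare a=35 at depth 1
Step 3: declare f=(read a)=35 at depth 1
Step 4: declare e=49 at depth 1
Step 5: declare f=(read a)=35 at depth 1
Step 6: enter scope (depth=2)
Visible at query point: a=35 e=49 f=35

Answer: a=35 e=49 f=35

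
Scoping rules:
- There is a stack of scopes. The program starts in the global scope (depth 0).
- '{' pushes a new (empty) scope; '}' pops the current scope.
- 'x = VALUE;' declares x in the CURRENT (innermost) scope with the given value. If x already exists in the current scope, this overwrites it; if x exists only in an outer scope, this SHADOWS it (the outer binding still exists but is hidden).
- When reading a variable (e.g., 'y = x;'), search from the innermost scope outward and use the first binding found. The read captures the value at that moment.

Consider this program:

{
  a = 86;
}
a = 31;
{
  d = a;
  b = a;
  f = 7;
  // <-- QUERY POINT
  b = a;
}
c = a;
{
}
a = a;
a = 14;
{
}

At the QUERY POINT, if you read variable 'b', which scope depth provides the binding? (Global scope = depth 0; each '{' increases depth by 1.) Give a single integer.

Step 1: enter scope (depth=1)
Step 2: declare a=86 at depth 1
Step 3: exit scope (depth=0)
Step 4: declare a=31 at depth 0
Step 5: enter scope (depth=1)
Step 6: declare d=(read a)=31 at depth 1
Step 7: declare b=(read a)=31 at depth 1
Step 8: declare f=7 at depth 1
Visible at query point: a=31 b=31 d=31 f=7

Answer: 1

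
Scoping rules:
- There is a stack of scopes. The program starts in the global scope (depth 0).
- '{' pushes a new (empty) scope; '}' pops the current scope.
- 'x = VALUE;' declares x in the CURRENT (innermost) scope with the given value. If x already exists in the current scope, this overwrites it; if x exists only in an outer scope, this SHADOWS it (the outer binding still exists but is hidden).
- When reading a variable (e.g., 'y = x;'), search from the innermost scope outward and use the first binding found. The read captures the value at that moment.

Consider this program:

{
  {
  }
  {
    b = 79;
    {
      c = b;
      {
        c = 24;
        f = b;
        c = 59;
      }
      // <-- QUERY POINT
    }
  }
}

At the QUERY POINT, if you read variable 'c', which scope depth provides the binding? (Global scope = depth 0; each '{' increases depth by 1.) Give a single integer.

Answer: 3

Derivation:
Step 1: enter scope (depth=1)
Step 2: enter scope (depth=2)
Step 3: exit scope (depth=1)
Step 4: enter scope (depth=2)
Step 5: declare b=79 at depth 2
Step 6: enter scope (depth=3)
Step 7: declare c=(read b)=79 at depth 3
Step 8: enter scope (depth=4)
Step 9: declare c=24 at depth 4
Step 10: declare f=(read b)=79 at depth 4
Step 11: declare c=59 at depth 4
Step 12: exit scope (depth=3)
Visible at query point: b=79 c=79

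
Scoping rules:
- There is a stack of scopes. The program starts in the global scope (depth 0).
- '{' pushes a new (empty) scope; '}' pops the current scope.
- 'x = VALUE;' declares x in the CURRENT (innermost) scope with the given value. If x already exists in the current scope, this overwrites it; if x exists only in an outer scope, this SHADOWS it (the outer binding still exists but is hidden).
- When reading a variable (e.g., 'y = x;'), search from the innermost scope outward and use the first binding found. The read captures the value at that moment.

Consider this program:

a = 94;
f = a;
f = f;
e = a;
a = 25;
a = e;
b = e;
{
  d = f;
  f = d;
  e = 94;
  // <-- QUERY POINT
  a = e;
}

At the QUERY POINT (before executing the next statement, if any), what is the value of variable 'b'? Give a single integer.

Answer: 94

Derivation:
Step 1: declare a=94 at depth 0
Step 2: declare f=(read a)=94 at depth 0
Step 3: declare f=(read f)=94 at depth 0
Step 4: declare e=(read a)=94 at depth 0
Step 5: declare a=25 at depth 0
Step 6: declare a=(read e)=94 at depth 0
Step 7: declare b=(read e)=94 at depth 0
Step 8: enter scope (depth=1)
Step 9: declare d=(read f)=94 at depth 1
Step 10: declare f=(read d)=94 at depth 1
Step 11: declare e=94 at depth 1
Visible at query point: a=94 b=94 d=94 e=94 f=94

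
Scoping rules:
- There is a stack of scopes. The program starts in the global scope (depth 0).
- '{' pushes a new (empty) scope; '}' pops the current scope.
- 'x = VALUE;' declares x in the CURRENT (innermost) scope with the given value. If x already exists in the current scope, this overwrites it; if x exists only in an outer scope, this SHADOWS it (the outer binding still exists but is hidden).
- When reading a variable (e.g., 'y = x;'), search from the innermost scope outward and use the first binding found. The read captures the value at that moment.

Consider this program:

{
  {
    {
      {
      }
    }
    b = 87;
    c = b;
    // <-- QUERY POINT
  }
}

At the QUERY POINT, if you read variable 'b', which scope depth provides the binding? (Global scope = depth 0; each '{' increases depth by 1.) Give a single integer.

Answer: 2

Derivation:
Step 1: enter scope (depth=1)
Step 2: enter scope (depth=2)
Step 3: enter scope (depth=3)
Step 4: enter scope (depth=4)
Step 5: exit scope (depth=3)
Step 6: exit scope (depth=2)
Step 7: declare b=87 at depth 2
Step 8: declare c=(read b)=87 at depth 2
Visible at query point: b=87 c=87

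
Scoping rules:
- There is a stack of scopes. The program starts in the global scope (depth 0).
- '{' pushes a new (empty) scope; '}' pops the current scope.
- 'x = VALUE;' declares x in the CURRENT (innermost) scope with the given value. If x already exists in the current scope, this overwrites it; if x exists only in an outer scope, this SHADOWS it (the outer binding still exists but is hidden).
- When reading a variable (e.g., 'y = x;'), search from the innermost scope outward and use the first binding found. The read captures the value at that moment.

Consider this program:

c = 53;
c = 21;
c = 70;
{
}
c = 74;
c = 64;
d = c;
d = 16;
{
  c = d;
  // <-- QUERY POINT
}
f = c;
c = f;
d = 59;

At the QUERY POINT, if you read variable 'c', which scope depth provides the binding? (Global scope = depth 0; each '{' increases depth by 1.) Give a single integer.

Step 1: declare c=53 at depth 0
Step 2: declare c=21 at depth 0
Step 3: declare c=70 at depth 0
Step 4: enter scope (depth=1)
Step 5: exit scope (depth=0)
Step 6: declare c=74 at depth 0
Step 7: declare c=64 at depth 0
Step 8: declare d=(read c)=64 at depth 0
Step 9: declare d=16 at depth 0
Step 10: enter scope (depth=1)
Step 11: declare c=(read d)=16 at depth 1
Visible at query point: c=16 d=16

Answer: 1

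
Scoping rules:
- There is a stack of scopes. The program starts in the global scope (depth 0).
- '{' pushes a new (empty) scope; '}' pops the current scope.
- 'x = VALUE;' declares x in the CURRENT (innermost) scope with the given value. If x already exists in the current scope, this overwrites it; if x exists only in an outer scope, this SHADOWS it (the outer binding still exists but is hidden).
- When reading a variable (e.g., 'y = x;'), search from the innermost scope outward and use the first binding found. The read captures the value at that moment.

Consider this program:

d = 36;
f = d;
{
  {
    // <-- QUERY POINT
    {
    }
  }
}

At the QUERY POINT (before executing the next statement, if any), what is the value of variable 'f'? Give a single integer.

Step 1: declare d=36 at depth 0
Step 2: declare f=(read d)=36 at depth 0
Step 3: enter scope (depth=1)
Step 4: enter scope (depth=2)
Visible at query point: d=36 f=36

Answer: 36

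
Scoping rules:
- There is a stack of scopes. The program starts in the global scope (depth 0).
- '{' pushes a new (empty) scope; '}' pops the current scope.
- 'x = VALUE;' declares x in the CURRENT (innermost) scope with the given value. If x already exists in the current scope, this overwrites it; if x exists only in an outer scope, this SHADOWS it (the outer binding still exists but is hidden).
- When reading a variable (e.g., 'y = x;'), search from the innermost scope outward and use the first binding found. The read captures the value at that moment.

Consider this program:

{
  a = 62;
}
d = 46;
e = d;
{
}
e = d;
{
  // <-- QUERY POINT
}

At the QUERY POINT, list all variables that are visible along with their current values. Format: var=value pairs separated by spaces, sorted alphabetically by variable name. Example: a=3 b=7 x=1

Answer: d=46 e=46

Derivation:
Step 1: enter scope (depth=1)
Step 2: declare a=62 at depth 1
Step 3: exit scope (depth=0)
Step 4: declare d=46 at depth 0
Step 5: declare e=(read d)=46 at depth 0
Step 6: enter scope (depth=1)
Step 7: exit scope (depth=0)
Step 8: declare e=(read d)=46 at depth 0
Step 9: enter scope (depth=1)
Visible at query point: d=46 e=46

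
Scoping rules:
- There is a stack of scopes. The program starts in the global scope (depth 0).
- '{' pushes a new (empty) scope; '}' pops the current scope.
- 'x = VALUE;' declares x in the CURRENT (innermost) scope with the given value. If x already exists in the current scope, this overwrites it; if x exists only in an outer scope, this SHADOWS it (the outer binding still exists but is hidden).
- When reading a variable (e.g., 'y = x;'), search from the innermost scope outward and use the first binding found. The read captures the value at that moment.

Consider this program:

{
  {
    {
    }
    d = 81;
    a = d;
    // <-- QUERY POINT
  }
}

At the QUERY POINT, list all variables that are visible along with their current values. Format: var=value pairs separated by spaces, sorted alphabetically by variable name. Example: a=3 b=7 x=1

Step 1: enter scope (depth=1)
Step 2: enter scope (depth=2)
Step 3: enter scope (depth=3)
Step 4: exit scope (depth=2)
Step 5: declare d=81 at depth 2
Step 6: declare a=(read d)=81 at depth 2
Visible at query point: a=81 d=81

Answer: a=81 d=81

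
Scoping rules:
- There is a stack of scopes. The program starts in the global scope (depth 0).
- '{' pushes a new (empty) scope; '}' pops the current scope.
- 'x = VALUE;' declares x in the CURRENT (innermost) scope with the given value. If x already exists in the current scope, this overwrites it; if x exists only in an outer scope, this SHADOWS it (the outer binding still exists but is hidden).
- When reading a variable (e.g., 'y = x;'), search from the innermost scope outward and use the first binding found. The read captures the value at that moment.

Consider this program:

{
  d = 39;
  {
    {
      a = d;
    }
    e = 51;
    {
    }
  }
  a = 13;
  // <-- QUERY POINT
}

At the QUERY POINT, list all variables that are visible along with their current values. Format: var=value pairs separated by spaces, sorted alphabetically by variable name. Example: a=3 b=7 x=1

Answer: a=13 d=39

Derivation:
Step 1: enter scope (depth=1)
Step 2: declare d=39 at depth 1
Step 3: enter scope (depth=2)
Step 4: enter scope (depth=3)
Step 5: declare a=(read d)=39 at depth 3
Step 6: exit scope (depth=2)
Step 7: declare e=51 at depth 2
Step 8: enter scope (depth=3)
Step 9: exit scope (depth=2)
Step 10: exit scope (depth=1)
Step 11: declare a=13 at depth 1
Visible at query point: a=13 d=39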